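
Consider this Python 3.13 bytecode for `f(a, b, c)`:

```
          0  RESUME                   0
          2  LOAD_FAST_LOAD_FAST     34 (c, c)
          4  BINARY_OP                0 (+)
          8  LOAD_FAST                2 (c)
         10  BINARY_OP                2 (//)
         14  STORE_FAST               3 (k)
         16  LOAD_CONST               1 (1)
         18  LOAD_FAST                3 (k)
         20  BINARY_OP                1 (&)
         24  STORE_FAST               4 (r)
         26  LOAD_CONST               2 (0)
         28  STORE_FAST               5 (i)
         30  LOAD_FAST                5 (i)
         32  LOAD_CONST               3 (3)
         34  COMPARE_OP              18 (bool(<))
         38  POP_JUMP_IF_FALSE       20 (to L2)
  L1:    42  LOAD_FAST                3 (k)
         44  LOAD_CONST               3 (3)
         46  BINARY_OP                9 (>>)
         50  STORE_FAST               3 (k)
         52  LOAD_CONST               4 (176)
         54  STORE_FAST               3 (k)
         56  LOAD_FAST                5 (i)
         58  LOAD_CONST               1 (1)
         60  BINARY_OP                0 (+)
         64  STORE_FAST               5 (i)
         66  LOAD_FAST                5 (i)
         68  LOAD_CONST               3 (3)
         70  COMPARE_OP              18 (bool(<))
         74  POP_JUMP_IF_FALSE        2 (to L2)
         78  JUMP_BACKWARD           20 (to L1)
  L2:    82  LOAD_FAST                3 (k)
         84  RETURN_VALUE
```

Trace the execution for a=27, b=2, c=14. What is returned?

LOAD_FAST_LOAD_FAST c,c → push 14,14. Stack: [14, 14]
BINARY_OP + → 14 + 14 = 28. Stack: [28]
LOAD_FAST c → push 14. Stack: [28, 14]
BINARY_OP // → 28 // 14 = 2. Stack: [2]
STORE_FAST k → k=2. Stack: []
LOAD_CONST → push 1. Stack: [1]
LOAD_FAST k → push 2. Stack: [1, 2]
BINARY_OP & → 1 & 2 = 0. Stack: [0]
STORE_FAST r → r=0. Stack: []
LOAD_CONST → push 0. Stack: [0]
STORE_FAST i → i=0. Stack: []
LOAD_FAST i → push 0. Stack: [0]
LOAD_CONST → push 3. Stack: [0, 3]
COMPARE_OP bool(<) → 0 vs 3 = True. Stack: [True]
POP_JUMP_IF_FALSE → pop True; no jump. Stack: []
LOAD_FAST k → push 2. Stack: [2]
LOAD_CONST → push 3. Stack: [2, 3]
BINARY_OP >> → 2 >> 3 = 0. Stack: [0]
STORE_FAST k → k=0. Stack: []
LOAD_CONST → push 176. Stack: [176]
STORE_FAST k → k=176. Stack: []
LOAD_FAST i → push 0. Stack: [0]
LOAD_CONST → push 1. Stack: [0, 1]
BINARY_OP + → 0 + 1 = 1. Stack: [1]
STORE_FAST i → i=1. Stack: []
LOAD_FAST i → push 1. Stack: [1]
LOAD_CONST → push 3. Stack: [1, 3]
COMPARE_OP bool(<) → 1 vs 3 = True. Stack: [True]
POP_JUMP_IF_FALSE → pop True; no jump. Stack: []
LOAD_FAST k → push 176. Stack: [176]
LOAD_CONST → push 3. Stack: [176, 3]
BINARY_OP >> → 176 >> 3 = 22. Stack: [22]
STORE_FAST k → k=22. Stack: []
LOAD_CONST → push 176. Stack: [176]
STORE_FAST k → k=176. Stack: []
LOAD_FAST i → push 1. Stack: [1]
LOAD_CONST → push 1. Stack: [1, 1]
BINARY_OP + → 1 + 1 = 2. Stack: [2]
STORE_FAST i → i=2. Stack: []
LOAD_FAST i → push 2. Stack: [2]
LOAD_CONST → push 3. Stack: [2, 3]
COMPARE_OP bool(<) → 2 vs 3 = True. Stack: [True]
POP_JUMP_IF_FALSE → pop True; no jump. Stack: []
LOAD_FAST k → push 176. Stack: [176]
LOAD_CONST → push 3. Stack: [176, 3]
BINARY_OP >> → 176 >> 3 = 22. Stack: [22]
STORE_FAST k → k=22. Stack: []
LOAD_CONST → push 176. Stack: [176]
STORE_FAST k → k=176. Stack: []
LOAD_FAST i → push 2. Stack: [2]
LOAD_CONST → push 1. Stack: [2, 1]
BINARY_OP + → 2 + 1 = 3. Stack: [3]
STORE_FAST i → i=3. Stack: []
LOAD_FAST i → push 3. Stack: [3]
LOAD_CONST → push 3. Stack: [3, 3]
COMPARE_OP bool(<) → 3 vs 3 = False. Stack: [False]
POP_JUMP_IF_FALSE → pop False; jump. Stack: []
LOAD_FAST k → push 176. Stack: [176]
RETURN_VALUE → return 176.

176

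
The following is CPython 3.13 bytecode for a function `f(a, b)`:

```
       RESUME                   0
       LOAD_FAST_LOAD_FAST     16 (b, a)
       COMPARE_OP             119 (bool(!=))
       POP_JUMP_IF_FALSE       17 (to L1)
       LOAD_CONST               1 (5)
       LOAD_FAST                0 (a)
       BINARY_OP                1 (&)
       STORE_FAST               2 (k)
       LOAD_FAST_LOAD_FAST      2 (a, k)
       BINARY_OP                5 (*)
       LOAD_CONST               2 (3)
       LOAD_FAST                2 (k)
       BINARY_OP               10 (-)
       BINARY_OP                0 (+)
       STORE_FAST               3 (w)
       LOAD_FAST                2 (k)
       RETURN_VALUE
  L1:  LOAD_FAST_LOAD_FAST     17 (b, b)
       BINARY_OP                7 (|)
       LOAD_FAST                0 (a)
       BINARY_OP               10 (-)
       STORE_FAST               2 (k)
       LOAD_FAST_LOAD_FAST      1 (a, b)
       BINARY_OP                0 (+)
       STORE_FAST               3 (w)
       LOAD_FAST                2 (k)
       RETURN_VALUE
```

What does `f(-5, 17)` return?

1

LOAD_FAST_LOAD_FAST b,a → push 17,-5. Stack: [17, -5]
COMPARE_OP bool(!=) → 17 vs -5 = True. Stack: [True]
POP_JUMP_IF_FALSE → pop True; no jump. Stack: []
LOAD_CONST → push 5. Stack: [5]
LOAD_FAST a → push -5. Stack: [5, -5]
BINARY_OP & → 5 & -5 = 1. Stack: [1]
STORE_FAST k → k=1. Stack: []
LOAD_FAST_LOAD_FAST a,k → push -5,1. Stack: [-5, 1]
BINARY_OP * → -5 * 1 = -5. Stack: [-5]
LOAD_CONST → push 3. Stack: [-5, 3]
LOAD_FAST k → push 1. Stack: [-5, 3, 1]
BINARY_OP - → 3 - 1 = 2. Stack: [-5, 2]
BINARY_OP + → -5 + 2 = -3. Stack: [-3]
STORE_FAST w → w=-3. Stack: []
LOAD_FAST k → push 1. Stack: [1]
RETURN_VALUE → return 1.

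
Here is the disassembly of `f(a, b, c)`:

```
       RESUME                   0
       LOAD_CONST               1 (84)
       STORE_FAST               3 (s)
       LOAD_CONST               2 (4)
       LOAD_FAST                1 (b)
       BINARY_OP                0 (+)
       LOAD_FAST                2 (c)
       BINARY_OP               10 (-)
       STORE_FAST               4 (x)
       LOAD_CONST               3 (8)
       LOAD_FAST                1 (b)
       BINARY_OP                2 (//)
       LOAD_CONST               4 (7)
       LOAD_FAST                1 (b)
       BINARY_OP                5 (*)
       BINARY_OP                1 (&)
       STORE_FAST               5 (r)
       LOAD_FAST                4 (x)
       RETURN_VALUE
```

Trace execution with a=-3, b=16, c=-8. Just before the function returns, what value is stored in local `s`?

84

LOAD_CONST → push 84. Stack: [84]
STORE_FAST s → s=84. Stack: []
LOAD_CONST → push 4. Stack: [4]
LOAD_FAST b → push 16. Stack: [4, 16]
BINARY_OP + → 4 + 16 = 20. Stack: [20]
LOAD_FAST c → push -8. Stack: [20, -8]
BINARY_OP - → 20 - -8 = 28. Stack: [28]
STORE_FAST x → x=28. Stack: []
LOAD_CONST → push 8. Stack: [8]
LOAD_FAST b → push 16. Stack: [8, 16]
BINARY_OP // → 8 // 16 = 0. Stack: [0]
LOAD_CONST → push 7. Stack: [0, 7]
LOAD_FAST b → push 16. Stack: [0, 7, 16]
BINARY_OP * → 7 * 16 = 112. Stack: [0, 112]
BINARY_OP & → 0 & 112 = 0. Stack: [0]
STORE_FAST r → r=0. Stack: []
LOAD_FAST x → push 28. Stack: [28]
RETURN_VALUE → return 28.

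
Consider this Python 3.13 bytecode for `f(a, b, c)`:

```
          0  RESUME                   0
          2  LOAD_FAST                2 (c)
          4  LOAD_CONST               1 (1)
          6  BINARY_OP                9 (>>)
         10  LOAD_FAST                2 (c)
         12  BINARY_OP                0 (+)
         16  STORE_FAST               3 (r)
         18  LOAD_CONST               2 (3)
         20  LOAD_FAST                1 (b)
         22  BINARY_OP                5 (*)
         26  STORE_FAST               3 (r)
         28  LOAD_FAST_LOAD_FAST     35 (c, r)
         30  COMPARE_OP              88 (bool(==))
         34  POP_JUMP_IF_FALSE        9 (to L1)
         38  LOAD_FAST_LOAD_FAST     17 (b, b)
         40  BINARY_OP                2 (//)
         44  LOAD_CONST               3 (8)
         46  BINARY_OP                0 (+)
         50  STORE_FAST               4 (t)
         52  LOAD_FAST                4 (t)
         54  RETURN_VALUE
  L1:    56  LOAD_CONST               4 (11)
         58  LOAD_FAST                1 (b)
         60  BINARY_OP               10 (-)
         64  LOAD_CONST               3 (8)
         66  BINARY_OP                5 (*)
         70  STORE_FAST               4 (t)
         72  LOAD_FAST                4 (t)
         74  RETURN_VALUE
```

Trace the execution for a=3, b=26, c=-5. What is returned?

LOAD_FAST c → push -5. Stack: [-5]
LOAD_CONST → push 1. Stack: [-5, 1]
BINARY_OP >> → -5 >> 1 = -3. Stack: [-3]
LOAD_FAST c → push -5. Stack: [-3, -5]
BINARY_OP + → -3 + -5 = -8. Stack: [-8]
STORE_FAST r → r=-8. Stack: []
LOAD_CONST → push 3. Stack: [3]
LOAD_FAST b → push 26. Stack: [3, 26]
BINARY_OP * → 3 * 26 = 78. Stack: [78]
STORE_FAST r → r=78. Stack: []
LOAD_FAST_LOAD_FAST c,r → push -5,78. Stack: [-5, 78]
COMPARE_OP bool(==) → -5 vs 78 = False. Stack: [False]
POP_JUMP_IF_FALSE → pop False; jump. Stack: []
LOAD_CONST → push 11. Stack: [11]
LOAD_FAST b → push 26. Stack: [11, 26]
BINARY_OP - → 11 - 26 = -15. Stack: [-15]
LOAD_CONST → push 8. Stack: [-15, 8]
BINARY_OP * → -15 * 8 = -120. Stack: [-120]
STORE_FAST t → t=-120. Stack: []
LOAD_FAST t → push -120. Stack: [-120]
RETURN_VALUE → return -120.

-120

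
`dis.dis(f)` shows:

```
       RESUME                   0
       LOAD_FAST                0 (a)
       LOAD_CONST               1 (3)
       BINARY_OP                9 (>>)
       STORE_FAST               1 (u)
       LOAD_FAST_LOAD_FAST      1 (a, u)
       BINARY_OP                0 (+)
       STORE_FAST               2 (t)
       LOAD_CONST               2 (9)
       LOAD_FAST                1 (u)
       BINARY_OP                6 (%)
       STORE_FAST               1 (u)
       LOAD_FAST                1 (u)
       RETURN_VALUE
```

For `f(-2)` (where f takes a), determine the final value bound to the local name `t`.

-3

LOAD_FAST a → push -2. Stack: [-2]
LOAD_CONST → push 3. Stack: [-2, 3]
BINARY_OP >> → -2 >> 3 = -1. Stack: [-1]
STORE_FAST u → u=-1. Stack: []
LOAD_FAST_LOAD_FAST a,u → push -2,-1. Stack: [-2, -1]
BINARY_OP + → -2 + -1 = -3. Stack: [-3]
STORE_FAST t → t=-3. Stack: []
LOAD_CONST → push 9. Stack: [9]
LOAD_FAST u → push -1. Stack: [9, -1]
BINARY_OP % → 9 % -1 = 0. Stack: [0]
STORE_FAST u → u=0. Stack: []
LOAD_FAST u → push 0. Stack: [0]
RETURN_VALUE → return 0.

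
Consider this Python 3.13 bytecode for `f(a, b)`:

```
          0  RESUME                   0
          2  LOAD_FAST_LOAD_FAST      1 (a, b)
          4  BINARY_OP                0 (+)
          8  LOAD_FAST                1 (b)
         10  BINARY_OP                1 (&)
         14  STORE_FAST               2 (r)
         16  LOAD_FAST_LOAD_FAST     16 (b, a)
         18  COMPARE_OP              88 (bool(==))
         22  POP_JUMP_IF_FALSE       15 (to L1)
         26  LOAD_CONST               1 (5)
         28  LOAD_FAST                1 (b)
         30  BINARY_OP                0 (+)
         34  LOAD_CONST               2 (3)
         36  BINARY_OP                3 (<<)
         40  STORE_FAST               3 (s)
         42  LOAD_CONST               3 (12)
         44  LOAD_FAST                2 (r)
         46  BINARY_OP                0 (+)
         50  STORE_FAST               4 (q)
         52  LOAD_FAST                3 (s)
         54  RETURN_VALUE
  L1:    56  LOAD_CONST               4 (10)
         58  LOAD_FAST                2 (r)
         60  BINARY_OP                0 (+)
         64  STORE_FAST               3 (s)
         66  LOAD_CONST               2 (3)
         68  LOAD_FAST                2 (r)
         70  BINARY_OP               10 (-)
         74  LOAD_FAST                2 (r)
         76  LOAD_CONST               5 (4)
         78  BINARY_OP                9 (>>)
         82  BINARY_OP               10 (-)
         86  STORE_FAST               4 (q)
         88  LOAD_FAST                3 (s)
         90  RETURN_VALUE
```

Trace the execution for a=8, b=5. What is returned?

15

LOAD_FAST_LOAD_FAST a,b → push 8,5. Stack: [8, 5]
BINARY_OP + → 8 + 5 = 13. Stack: [13]
LOAD_FAST b → push 5. Stack: [13, 5]
BINARY_OP & → 13 & 5 = 5. Stack: [5]
STORE_FAST r → r=5. Stack: []
LOAD_FAST_LOAD_FAST b,a → push 5,8. Stack: [5, 8]
COMPARE_OP bool(==) → 5 vs 8 = False. Stack: [False]
POP_JUMP_IF_FALSE → pop False; jump. Stack: []
LOAD_CONST → push 10. Stack: [10]
LOAD_FAST r → push 5. Stack: [10, 5]
BINARY_OP + → 10 + 5 = 15. Stack: [15]
STORE_FAST s → s=15. Stack: []
LOAD_CONST → push 3. Stack: [3]
LOAD_FAST r → push 5. Stack: [3, 5]
BINARY_OP - → 3 - 5 = -2. Stack: [-2]
LOAD_FAST r → push 5. Stack: [-2, 5]
LOAD_CONST → push 4. Stack: [-2, 5, 4]
BINARY_OP >> → 5 >> 4 = 0. Stack: [-2, 0]
BINARY_OP - → -2 - 0 = -2. Stack: [-2]
STORE_FAST q → q=-2. Stack: []
LOAD_FAST s → push 15. Stack: [15]
RETURN_VALUE → return 15.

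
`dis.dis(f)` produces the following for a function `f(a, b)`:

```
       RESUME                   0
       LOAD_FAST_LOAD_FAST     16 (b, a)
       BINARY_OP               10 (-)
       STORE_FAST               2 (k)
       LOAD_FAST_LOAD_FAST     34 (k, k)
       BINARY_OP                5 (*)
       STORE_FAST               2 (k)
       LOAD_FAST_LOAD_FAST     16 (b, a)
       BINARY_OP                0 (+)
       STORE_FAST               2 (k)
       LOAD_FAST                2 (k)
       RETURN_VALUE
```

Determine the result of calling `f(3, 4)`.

LOAD_FAST_LOAD_FAST b,a → push 4,3. Stack: [4, 3]
BINARY_OP - → 4 - 3 = 1. Stack: [1]
STORE_FAST k → k=1. Stack: []
LOAD_FAST_LOAD_FAST k,k → push 1,1. Stack: [1, 1]
BINARY_OP * → 1 * 1 = 1. Stack: [1]
STORE_FAST k → k=1. Stack: []
LOAD_FAST_LOAD_FAST b,a → push 4,3. Stack: [4, 3]
BINARY_OP + → 4 + 3 = 7. Stack: [7]
STORE_FAST k → k=7. Stack: []
LOAD_FAST k → push 7. Stack: [7]
RETURN_VALUE → return 7.

7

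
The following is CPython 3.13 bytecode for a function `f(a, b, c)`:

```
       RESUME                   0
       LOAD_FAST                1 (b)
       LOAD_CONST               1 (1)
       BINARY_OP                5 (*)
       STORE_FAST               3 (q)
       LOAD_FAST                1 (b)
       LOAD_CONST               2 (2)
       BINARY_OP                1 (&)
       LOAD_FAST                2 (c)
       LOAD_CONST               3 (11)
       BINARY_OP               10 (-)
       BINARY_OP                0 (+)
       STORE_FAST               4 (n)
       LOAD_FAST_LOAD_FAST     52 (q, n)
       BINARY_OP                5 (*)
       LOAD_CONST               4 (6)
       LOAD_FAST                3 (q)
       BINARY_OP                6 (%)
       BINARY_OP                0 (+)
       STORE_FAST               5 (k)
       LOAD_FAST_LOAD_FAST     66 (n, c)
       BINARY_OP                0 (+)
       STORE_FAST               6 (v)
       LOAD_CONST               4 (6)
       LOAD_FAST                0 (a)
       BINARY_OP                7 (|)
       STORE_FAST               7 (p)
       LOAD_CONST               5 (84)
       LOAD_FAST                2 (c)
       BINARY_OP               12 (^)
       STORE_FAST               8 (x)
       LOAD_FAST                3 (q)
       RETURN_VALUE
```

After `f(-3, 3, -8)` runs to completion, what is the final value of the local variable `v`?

LOAD_FAST b → push 3. Stack: [3]
LOAD_CONST → push 1. Stack: [3, 1]
BINARY_OP * → 3 * 1 = 3. Stack: [3]
STORE_FAST q → q=3. Stack: []
LOAD_FAST b → push 3. Stack: [3]
LOAD_CONST → push 2. Stack: [3, 2]
BINARY_OP & → 3 & 2 = 2. Stack: [2]
LOAD_FAST c → push -8. Stack: [2, -8]
LOAD_CONST → push 11. Stack: [2, -8, 11]
BINARY_OP - → -8 - 11 = -19. Stack: [2, -19]
BINARY_OP + → 2 + -19 = -17. Stack: [-17]
STORE_FAST n → n=-17. Stack: []
LOAD_FAST_LOAD_FAST q,n → push 3,-17. Stack: [3, -17]
BINARY_OP * → 3 * -17 = -51. Stack: [-51]
LOAD_CONST → push 6. Stack: [-51, 6]
LOAD_FAST q → push 3. Stack: [-51, 6, 3]
BINARY_OP % → 6 % 3 = 0. Stack: [-51, 0]
BINARY_OP + → -51 + 0 = -51. Stack: [-51]
STORE_FAST k → k=-51. Stack: []
LOAD_FAST_LOAD_FAST n,c → push -17,-8. Stack: [-17, -8]
BINARY_OP + → -17 + -8 = -25. Stack: [-25]
STORE_FAST v → v=-25. Stack: []
LOAD_CONST → push 6. Stack: [6]
LOAD_FAST a → push -3. Stack: [6, -3]
BINARY_OP | → 6 | -3 = -1. Stack: [-1]
STORE_FAST p → p=-1. Stack: []
LOAD_CONST → push 84. Stack: [84]
LOAD_FAST c → push -8. Stack: [84, -8]
BINARY_OP ^ → 84 ^ -8 = -84. Stack: [-84]
STORE_FAST x → x=-84. Stack: []
LOAD_FAST q → push 3. Stack: [3]
RETURN_VALUE → return 3.

-25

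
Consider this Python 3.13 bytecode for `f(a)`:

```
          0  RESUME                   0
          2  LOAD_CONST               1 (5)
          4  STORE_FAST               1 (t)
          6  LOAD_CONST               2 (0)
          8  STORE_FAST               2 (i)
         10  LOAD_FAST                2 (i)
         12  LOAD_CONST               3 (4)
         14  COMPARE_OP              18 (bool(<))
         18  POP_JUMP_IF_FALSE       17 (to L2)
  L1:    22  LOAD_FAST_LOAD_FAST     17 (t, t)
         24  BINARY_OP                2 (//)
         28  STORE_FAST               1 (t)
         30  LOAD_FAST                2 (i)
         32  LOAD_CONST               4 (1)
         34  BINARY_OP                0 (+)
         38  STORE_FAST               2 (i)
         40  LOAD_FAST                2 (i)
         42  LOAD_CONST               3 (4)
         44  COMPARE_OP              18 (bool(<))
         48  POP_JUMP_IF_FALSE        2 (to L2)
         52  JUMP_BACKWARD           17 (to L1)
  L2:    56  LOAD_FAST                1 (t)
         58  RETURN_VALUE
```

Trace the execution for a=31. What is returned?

LOAD_CONST → push 5. Stack: [5]
STORE_FAST t → t=5. Stack: []
LOAD_CONST → push 0. Stack: [0]
STORE_FAST i → i=0. Stack: []
LOAD_FAST i → push 0. Stack: [0]
LOAD_CONST → push 4. Stack: [0, 4]
COMPARE_OP bool(<) → 0 vs 4 = True. Stack: [True]
POP_JUMP_IF_FALSE → pop True; no jump. Stack: []
LOAD_FAST_LOAD_FAST t,t → push 5,5. Stack: [5, 5]
BINARY_OP // → 5 // 5 = 1. Stack: [1]
STORE_FAST t → t=1. Stack: []
LOAD_FAST i → push 0. Stack: [0]
LOAD_CONST → push 1. Stack: [0, 1]
BINARY_OP + → 0 + 1 = 1. Stack: [1]
STORE_FAST i → i=1. Stack: []
LOAD_FAST i → push 1. Stack: [1]
LOAD_CONST → push 4. Stack: [1, 4]
COMPARE_OP bool(<) → 1 vs 4 = True. Stack: [True]
POP_JUMP_IF_FALSE → pop True; no jump. Stack: []
LOAD_FAST_LOAD_FAST t,t → push 1,1. Stack: [1, 1]
BINARY_OP // → 1 // 1 = 1. Stack: [1]
STORE_FAST t → t=1. Stack: []
LOAD_FAST i → push 1. Stack: [1]
LOAD_CONST → push 1. Stack: [1, 1]
BINARY_OP + → 1 + 1 = 2. Stack: [2]
STORE_FAST i → i=2. Stack: []
LOAD_FAST i → push 2. Stack: [2]
LOAD_CONST → push 4. Stack: [2, 4]
COMPARE_OP bool(<) → 2 vs 4 = True. Stack: [True]
POP_JUMP_IF_FALSE → pop True; no jump. Stack: []
LOAD_FAST_LOAD_FAST t,t → push 1,1. Stack: [1, 1]
BINARY_OP // → 1 // 1 = 1. Stack: [1]
STORE_FAST t → t=1. Stack: []
LOAD_FAST i → push 2. Stack: [2]
LOAD_CONST → push 1. Stack: [2, 1]
BINARY_OP + → 2 + 1 = 3. Stack: [3]
STORE_FAST i → i=3. Stack: []
LOAD_FAST i → push 3. Stack: [3]
LOAD_CONST → push 4. Stack: [3, 4]
COMPARE_OP bool(<) → 3 vs 4 = True. Stack: [True]
POP_JUMP_IF_FALSE → pop True; no jump. Stack: []
LOAD_FAST_LOAD_FAST t,t → push 1,1. Stack: [1, 1]
BINARY_OP // → 1 // 1 = 1. Stack: [1]
STORE_FAST t → t=1. Stack: []
LOAD_FAST i → push 3. Stack: [3]
LOAD_CONST → push 1. Stack: [3, 1]
BINARY_OP + → 3 + 1 = 4. Stack: [4]
STORE_FAST i → i=4. Stack: []
LOAD_FAST i → push 4. Stack: [4]
LOAD_CONST → push 4. Stack: [4, 4]
COMPARE_OP bool(<) → 4 vs 4 = False. Stack: [False]
POP_JUMP_IF_FALSE → pop False; jump. Stack: []
LOAD_FAST t → push 1. Stack: [1]
RETURN_VALUE → return 1.

1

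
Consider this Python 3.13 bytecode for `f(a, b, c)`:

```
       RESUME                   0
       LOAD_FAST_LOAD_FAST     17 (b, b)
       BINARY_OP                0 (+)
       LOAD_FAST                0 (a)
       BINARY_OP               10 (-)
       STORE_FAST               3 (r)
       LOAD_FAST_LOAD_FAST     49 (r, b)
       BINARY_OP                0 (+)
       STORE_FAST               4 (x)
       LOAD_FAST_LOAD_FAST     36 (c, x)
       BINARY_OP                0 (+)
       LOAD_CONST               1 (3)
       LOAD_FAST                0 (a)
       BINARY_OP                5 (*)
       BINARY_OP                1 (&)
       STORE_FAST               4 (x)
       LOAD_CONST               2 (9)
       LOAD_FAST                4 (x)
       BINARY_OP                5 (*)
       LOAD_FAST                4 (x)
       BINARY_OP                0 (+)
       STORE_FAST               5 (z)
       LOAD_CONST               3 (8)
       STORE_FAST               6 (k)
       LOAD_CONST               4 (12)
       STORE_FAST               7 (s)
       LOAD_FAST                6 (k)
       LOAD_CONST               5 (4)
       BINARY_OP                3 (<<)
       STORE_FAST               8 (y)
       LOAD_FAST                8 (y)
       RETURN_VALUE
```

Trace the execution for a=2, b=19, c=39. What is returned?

LOAD_FAST_LOAD_FAST b,b → push 19,19. Stack: [19, 19]
BINARY_OP + → 19 + 19 = 38. Stack: [38]
LOAD_FAST a → push 2. Stack: [38, 2]
BINARY_OP - → 38 - 2 = 36. Stack: [36]
STORE_FAST r → r=36. Stack: []
LOAD_FAST_LOAD_FAST r,b → push 36,19. Stack: [36, 19]
BINARY_OP + → 36 + 19 = 55. Stack: [55]
STORE_FAST x → x=55. Stack: []
LOAD_FAST_LOAD_FAST c,x → push 39,55. Stack: [39, 55]
BINARY_OP + → 39 + 55 = 94. Stack: [94]
LOAD_CONST → push 3. Stack: [94, 3]
LOAD_FAST a → push 2. Stack: [94, 3, 2]
BINARY_OP * → 3 * 2 = 6. Stack: [94, 6]
BINARY_OP & → 94 & 6 = 6. Stack: [6]
STORE_FAST x → x=6. Stack: []
LOAD_CONST → push 9. Stack: [9]
LOAD_FAST x → push 6. Stack: [9, 6]
BINARY_OP * → 9 * 6 = 54. Stack: [54]
LOAD_FAST x → push 6. Stack: [54, 6]
BINARY_OP + → 54 + 6 = 60. Stack: [60]
STORE_FAST z → z=60. Stack: []
LOAD_CONST → push 8. Stack: [8]
STORE_FAST k → k=8. Stack: []
LOAD_CONST → push 12. Stack: [12]
STORE_FAST s → s=12. Stack: []
LOAD_FAST k → push 8. Stack: [8]
LOAD_CONST → push 4. Stack: [8, 4]
BINARY_OP << → 8 << 4 = 128. Stack: [128]
STORE_FAST y → y=128. Stack: []
LOAD_FAST y → push 128. Stack: [128]
RETURN_VALUE → return 128.

128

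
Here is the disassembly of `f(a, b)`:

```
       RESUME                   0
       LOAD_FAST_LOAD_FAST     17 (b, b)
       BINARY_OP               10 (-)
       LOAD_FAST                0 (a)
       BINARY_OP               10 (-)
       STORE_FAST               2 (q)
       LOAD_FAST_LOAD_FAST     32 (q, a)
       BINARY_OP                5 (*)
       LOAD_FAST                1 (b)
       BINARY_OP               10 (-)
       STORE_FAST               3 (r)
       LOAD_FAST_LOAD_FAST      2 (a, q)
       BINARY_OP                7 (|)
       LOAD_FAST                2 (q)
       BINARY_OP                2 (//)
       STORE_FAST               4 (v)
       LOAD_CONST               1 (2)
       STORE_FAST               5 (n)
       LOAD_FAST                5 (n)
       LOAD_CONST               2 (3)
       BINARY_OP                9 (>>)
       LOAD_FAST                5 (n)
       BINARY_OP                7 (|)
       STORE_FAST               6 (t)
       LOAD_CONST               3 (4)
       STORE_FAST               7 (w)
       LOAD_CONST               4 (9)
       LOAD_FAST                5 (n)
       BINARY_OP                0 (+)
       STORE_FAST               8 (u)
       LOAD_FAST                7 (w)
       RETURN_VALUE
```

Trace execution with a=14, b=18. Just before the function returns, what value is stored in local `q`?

-14

LOAD_FAST_LOAD_FAST b,b → push 18,18. Stack: [18, 18]
BINARY_OP - → 18 - 18 = 0. Stack: [0]
LOAD_FAST a → push 14. Stack: [0, 14]
BINARY_OP - → 0 - 14 = -14. Stack: [-14]
STORE_FAST q → q=-14. Stack: []
LOAD_FAST_LOAD_FAST q,a → push -14,14. Stack: [-14, 14]
BINARY_OP * → -14 * 14 = -196. Stack: [-196]
LOAD_FAST b → push 18. Stack: [-196, 18]
BINARY_OP - → -196 - 18 = -214. Stack: [-214]
STORE_FAST r → r=-214. Stack: []
LOAD_FAST_LOAD_FAST a,q → push 14,-14. Stack: [14, -14]
BINARY_OP | → 14 | -14 = -2. Stack: [-2]
LOAD_FAST q → push -14. Stack: [-2, -14]
BINARY_OP // → -2 // -14 = 0. Stack: [0]
STORE_FAST v → v=0. Stack: []
LOAD_CONST → push 2. Stack: [2]
STORE_FAST n → n=2. Stack: []
LOAD_FAST n → push 2. Stack: [2]
LOAD_CONST → push 3. Stack: [2, 3]
BINARY_OP >> → 2 >> 3 = 0. Stack: [0]
LOAD_FAST n → push 2. Stack: [0, 2]
BINARY_OP | → 0 | 2 = 2. Stack: [2]
STORE_FAST t → t=2. Stack: []
LOAD_CONST → push 4. Stack: [4]
STORE_FAST w → w=4. Stack: []
LOAD_CONST → push 9. Stack: [9]
LOAD_FAST n → push 2. Stack: [9, 2]
BINARY_OP + → 9 + 2 = 11. Stack: [11]
STORE_FAST u → u=11. Stack: []
LOAD_FAST w → push 4. Stack: [4]
RETURN_VALUE → return 4.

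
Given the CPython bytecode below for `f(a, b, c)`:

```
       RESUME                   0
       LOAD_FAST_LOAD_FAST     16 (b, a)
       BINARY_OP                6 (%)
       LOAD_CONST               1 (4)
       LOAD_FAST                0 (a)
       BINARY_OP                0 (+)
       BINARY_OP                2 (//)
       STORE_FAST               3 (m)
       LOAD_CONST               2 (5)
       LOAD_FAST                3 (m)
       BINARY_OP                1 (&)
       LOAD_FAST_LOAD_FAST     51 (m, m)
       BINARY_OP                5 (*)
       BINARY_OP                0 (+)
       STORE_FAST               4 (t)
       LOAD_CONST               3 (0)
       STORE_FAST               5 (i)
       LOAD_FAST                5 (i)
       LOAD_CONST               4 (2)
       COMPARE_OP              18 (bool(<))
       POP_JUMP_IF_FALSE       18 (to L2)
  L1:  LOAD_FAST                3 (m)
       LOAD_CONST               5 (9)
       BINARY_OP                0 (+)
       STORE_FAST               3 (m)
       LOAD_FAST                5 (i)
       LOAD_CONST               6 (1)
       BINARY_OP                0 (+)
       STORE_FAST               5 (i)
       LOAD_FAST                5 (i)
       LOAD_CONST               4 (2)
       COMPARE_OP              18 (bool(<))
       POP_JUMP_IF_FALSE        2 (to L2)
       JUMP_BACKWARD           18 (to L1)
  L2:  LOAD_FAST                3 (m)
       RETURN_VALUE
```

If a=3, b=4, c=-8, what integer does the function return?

LOAD_FAST_LOAD_FAST b,a → push 4,3. Stack: [4, 3]
BINARY_OP % → 4 % 3 = 1. Stack: [1]
LOAD_CONST → push 4. Stack: [1, 4]
LOAD_FAST a → push 3. Stack: [1, 4, 3]
BINARY_OP + → 4 + 3 = 7. Stack: [1, 7]
BINARY_OP // → 1 // 7 = 0. Stack: [0]
STORE_FAST m → m=0. Stack: []
LOAD_CONST → push 5. Stack: [5]
LOAD_FAST m → push 0. Stack: [5, 0]
BINARY_OP & → 5 & 0 = 0. Stack: [0]
LOAD_FAST_LOAD_FAST m,m → push 0,0. Stack: [0, 0, 0]
BINARY_OP * → 0 * 0 = 0. Stack: [0, 0]
BINARY_OP + → 0 + 0 = 0. Stack: [0]
STORE_FAST t → t=0. Stack: []
LOAD_CONST → push 0. Stack: [0]
STORE_FAST i → i=0. Stack: []
LOAD_FAST i → push 0. Stack: [0]
LOAD_CONST → push 2. Stack: [0, 2]
COMPARE_OP bool(<) → 0 vs 2 = True. Stack: [True]
POP_JUMP_IF_FALSE → pop True; no jump. Stack: []
LOAD_FAST m → push 0. Stack: [0]
LOAD_CONST → push 9. Stack: [0, 9]
BINARY_OP + → 0 + 9 = 9. Stack: [9]
STORE_FAST m → m=9. Stack: []
LOAD_FAST i → push 0. Stack: [0]
LOAD_CONST → push 1. Stack: [0, 1]
BINARY_OP + → 0 + 1 = 1. Stack: [1]
STORE_FAST i → i=1. Stack: []
LOAD_FAST i → push 1. Stack: [1]
LOAD_CONST → push 2. Stack: [1, 2]
COMPARE_OP bool(<) → 1 vs 2 = True. Stack: [True]
POP_JUMP_IF_FALSE → pop True; no jump. Stack: []
LOAD_FAST m → push 9. Stack: [9]
LOAD_CONST → push 9. Stack: [9, 9]
BINARY_OP + → 9 + 9 = 18. Stack: [18]
STORE_FAST m → m=18. Stack: []
LOAD_FAST i → push 1. Stack: [1]
LOAD_CONST → push 1. Stack: [1, 1]
BINARY_OP + → 1 + 1 = 2. Stack: [2]
STORE_FAST i → i=2. Stack: []
LOAD_FAST i → push 2. Stack: [2]
LOAD_CONST → push 2. Stack: [2, 2]
COMPARE_OP bool(<) → 2 vs 2 = False. Stack: [False]
POP_JUMP_IF_FALSE → pop False; jump. Stack: []
LOAD_FAST m → push 18. Stack: [18]
RETURN_VALUE → return 18.

18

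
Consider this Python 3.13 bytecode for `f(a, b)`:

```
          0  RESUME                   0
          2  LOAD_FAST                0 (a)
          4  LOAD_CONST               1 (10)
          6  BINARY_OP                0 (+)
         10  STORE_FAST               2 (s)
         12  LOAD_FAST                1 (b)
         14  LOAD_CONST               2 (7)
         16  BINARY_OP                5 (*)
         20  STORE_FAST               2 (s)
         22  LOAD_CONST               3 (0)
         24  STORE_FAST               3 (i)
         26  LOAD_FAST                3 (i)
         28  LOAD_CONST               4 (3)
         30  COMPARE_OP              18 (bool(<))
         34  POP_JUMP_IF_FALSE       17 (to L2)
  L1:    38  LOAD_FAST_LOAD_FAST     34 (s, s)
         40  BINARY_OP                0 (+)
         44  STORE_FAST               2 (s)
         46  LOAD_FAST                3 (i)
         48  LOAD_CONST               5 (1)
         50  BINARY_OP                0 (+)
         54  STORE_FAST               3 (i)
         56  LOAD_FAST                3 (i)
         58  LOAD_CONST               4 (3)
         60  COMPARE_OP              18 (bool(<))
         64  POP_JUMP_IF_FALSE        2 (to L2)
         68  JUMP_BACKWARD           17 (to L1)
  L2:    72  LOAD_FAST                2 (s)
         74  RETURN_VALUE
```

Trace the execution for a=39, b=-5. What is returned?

-280

LOAD_FAST a → push 39. Stack: [39]
LOAD_CONST → push 10. Stack: [39, 10]
BINARY_OP + → 39 + 10 = 49. Stack: [49]
STORE_FAST s → s=49. Stack: []
LOAD_FAST b → push -5. Stack: [-5]
LOAD_CONST → push 7. Stack: [-5, 7]
BINARY_OP * → -5 * 7 = -35. Stack: [-35]
STORE_FAST s → s=-35. Stack: []
LOAD_CONST → push 0. Stack: [0]
STORE_FAST i → i=0. Stack: []
LOAD_FAST i → push 0. Stack: [0]
LOAD_CONST → push 3. Stack: [0, 3]
COMPARE_OP bool(<) → 0 vs 3 = True. Stack: [True]
POP_JUMP_IF_FALSE → pop True; no jump. Stack: []
LOAD_FAST_LOAD_FAST s,s → push -35,-35. Stack: [-35, -35]
BINARY_OP + → -35 + -35 = -70. Stack: [-70]
STORE_FAST s → s=-70. Stack: []
LOAD_FAST i → push 0. Stack: [0]
LOAD_CONST → push 1. Stack: [0, 1]
BINARY_OP + → 0 + 1 = 1. Stack: [1]
STORE_FAST i → i=1. Stack: []
LOAD_FAST i → push 1. Stack: [1]
LOAD_CONST → push 3. Stack: [1, 3]
COMPARE_OP bool(<) → 1 vs 3 = True. Stack: [True]
POP_JUMP_IF_FALSE → pop True; no jump. Stack: []
LOAD_FAST_LOAD_FAST s,s → push -70,-70. Stack: [-70, -70]
BINARY_OP + → -70 + -70 = -140. Stack: [-140]
STORE_FAST s → s=-140. Stack: []
LOAD_FAST i → push 1. Stack: [1]
LOAD_CONST → push 1. Stack: [1, 1]
BINARY_OP + → 1 + 1 = 2. Stack: [2]
STORE_FAST i → i=2. Stack: []
LOAD_FAST i → push 2. Stack: [2]
LOAD_CONST → push 3. Stack: [2, 3]
COMPARE_OP bool(<) → 2 vs 3 = True. Stack: [True]
POP_JUMP_IF_FALSE → pop True; no jump. Stack: []
LOAD_FAST_LOAD_FAST s,s → push -140,-140. Stack: [-140, -140]
BINARY_OP + → -140 + -140 = -280. Stack: [-280]
STORE_FAST s → s=-280. Stack: []
LOAD_FAST i → push 2. Stack: [2]
LOAD_CONST → push 1. Stack: [2, 1]
BINARY_OP + → 2 + 1 = 3. Stack: [3]
STORE_FAST i → i=3. Stack: []
LOAD_FAST i → push 3. Stack: [3]
LOAD_CONST → push 3. Stack: [3, 3]
COMPARE_OP bool(<) → 3 vs 3 = False. Stack: [False]
POP_JUMP_IF_FALSE → pop False; jump. Stack: []
LOAD_FAST s → push -280. Stack: [-280]
RETURN_VALUE → return -280.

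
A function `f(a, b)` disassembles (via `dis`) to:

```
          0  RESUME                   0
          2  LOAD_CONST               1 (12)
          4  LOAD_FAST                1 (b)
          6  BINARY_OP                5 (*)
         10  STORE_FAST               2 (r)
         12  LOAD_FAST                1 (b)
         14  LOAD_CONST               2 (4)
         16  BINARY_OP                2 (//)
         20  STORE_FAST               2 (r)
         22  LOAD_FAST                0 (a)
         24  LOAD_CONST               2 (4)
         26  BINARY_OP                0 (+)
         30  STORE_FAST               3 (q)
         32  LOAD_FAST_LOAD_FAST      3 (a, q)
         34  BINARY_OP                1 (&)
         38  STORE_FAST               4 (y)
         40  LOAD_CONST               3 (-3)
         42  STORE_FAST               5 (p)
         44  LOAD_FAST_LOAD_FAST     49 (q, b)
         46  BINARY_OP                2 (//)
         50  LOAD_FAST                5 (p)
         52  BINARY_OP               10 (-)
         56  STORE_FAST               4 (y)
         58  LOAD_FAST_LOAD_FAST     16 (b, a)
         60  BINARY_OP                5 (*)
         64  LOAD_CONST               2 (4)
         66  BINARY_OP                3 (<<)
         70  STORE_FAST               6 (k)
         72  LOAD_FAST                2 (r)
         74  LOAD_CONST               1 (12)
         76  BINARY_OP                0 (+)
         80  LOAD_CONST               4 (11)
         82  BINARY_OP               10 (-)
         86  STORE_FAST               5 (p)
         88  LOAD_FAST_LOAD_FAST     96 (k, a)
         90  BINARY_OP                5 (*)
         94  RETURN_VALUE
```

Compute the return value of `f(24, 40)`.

LOAD_CONST → push 12. Stack: [12]
LOAD_FAST b → push 40. Stack: [12, 40]
BINARY_OP * → 12 * 40 = 480. Stack: [480]
STORE_FAST r → r=480. Stack: []
LOAD_FAST b → push 40. Stack: [40]
LOAD_CONST → push 4. Stack: [40, 4]
BINARY_OP // → 40 // 4 = 10. Stack: [10]
STORE_FAST r → r=10. Stack: []
LOAD_FAST a → push 24. Stack: [24]
LOAD_CONST → push 4. Stack: [24, 4]
BINARY_OP + → 24 + 4 = 28. Stack: [28]
STORE_FAST q → q=28. Stack: []
LOAD_FAST_LOAD_FAST a,q → push 24,28. Stack: [24, 28]
BINARY_OP & → 24 & 28 = 24. Stack: [24]
STORE_FAST y → y=24. Stack: []
LOAD_CONST → push -3. Stack: [-3]
STORE_FAST p → p=-3. Stack: []
LOAD_FAST_LOAD_FAST q,b → push 28,40. Stack: [28, 40]
BINARY_OP // → 28 // 40 = 0. Stack: [0]
LOAD_FAST p → push -3. Stack: [0, -3]
BINARY_OP - → 0 - -3 = 3. Stack: [3]
STORE_FAST y → y=3. Stack: []
LOAD_FAST_LOAD_FAST b,a → push 40,24. Stack: [40, 24]
BINARY_OP * → 40 * 24 = 960. Stack: [960]
LOAD_CONST → push 4. Stack: [960, 4]
BINARY_OP << → 960 << 4 = 15360. Stack: [15360]
STORE_FAST k → k=15360. Stack: []
LOAD_FAST r → push 10. Stack: [10]
LOAD_CONST → push 12. Stack: [10, 12]
BINARY_OP + → 10 + 12 = 22. Stack: [22]
LOAD_CONST → push 11. Stack: [22, 11]
BINARY_OP - → 22 - 11 = 11. Stack: [11]
STORE_FAST p → p=11. Stack: []
LOAD_FAST_LOAD_FAST k,a → push 15360,24. Stack: [15360, 24]
BINARY_OP * → 15360 * 24 = 368640. Stack: [368640]
RETURN_VALUE → return 368640.

368640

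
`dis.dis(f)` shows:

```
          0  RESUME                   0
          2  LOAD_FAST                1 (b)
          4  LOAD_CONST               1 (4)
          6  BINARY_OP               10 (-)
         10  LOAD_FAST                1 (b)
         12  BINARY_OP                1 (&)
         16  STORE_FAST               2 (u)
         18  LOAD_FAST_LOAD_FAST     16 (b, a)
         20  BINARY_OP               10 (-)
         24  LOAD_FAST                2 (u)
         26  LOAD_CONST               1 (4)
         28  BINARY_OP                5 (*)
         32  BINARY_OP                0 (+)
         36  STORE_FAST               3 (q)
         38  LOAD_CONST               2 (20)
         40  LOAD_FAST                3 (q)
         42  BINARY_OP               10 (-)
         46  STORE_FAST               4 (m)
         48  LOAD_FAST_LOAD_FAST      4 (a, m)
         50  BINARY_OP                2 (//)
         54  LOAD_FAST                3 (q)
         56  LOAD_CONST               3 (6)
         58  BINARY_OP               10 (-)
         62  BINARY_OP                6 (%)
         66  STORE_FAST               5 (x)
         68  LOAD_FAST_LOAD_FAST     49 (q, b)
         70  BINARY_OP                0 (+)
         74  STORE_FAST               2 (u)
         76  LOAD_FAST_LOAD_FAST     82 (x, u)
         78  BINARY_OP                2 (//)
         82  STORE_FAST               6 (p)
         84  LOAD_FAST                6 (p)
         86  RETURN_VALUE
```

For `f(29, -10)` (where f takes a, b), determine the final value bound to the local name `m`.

115

LOAD_FAST b → push -10. Stack: [-10]
LOAD_CONST → push 4. Stack: [-10, 4]
BINARY_OP - → -10 - 4 = -14. Stack: [-14]
LOAD_FAST b → push -10. Stack: [-14, -10]
BINARY_OP & → -14 & -10 = -14. Stack: [-14]
STORE_FAST u → u=-14. Stack: []
LOAD_FAST_LOAD_FAST b,a → push -10,29. Stack: [-10, 29]
BINARY_OP - → -10 - 29 = -39. Stack: [-39]
LOAD_FAST u → push -14. Stack: [-39, -14]
LOAD_CONST → push 4. Stack: [-39, -14, 4]
BINARY_OP * → -14 * 4 = -56. Stack: [-39, -56]
BINARY_OP + → -39 + -56 = -95. Stack: [-95]
STORE_FAST q → q=-95. Stack: []
LOAD_CONST → push 20. Stack: [20]
LOAD_FAST q → push -95. Stack: [20, -95]
BINARY_OP - → 20 - -95 = 115. Stack: [115]
STORE_FAST m → m=115. Stack: []
LOAD_FAST_LOAD_FAST a,m → push 29,115. Stack: [29, 115]
BINARY_OP // → 29 // 115 = 0. Stack: [0]
LOAD_FAST q → push -95. Stack: [0, -95]
LOAD_CONST → push 6. Stack: [0, -95, 6]
BINARY_OP - → -95 - 6 = -101. Stack: [0, -101]
BINARY_OP % → 0 % -101 = 0. Stack: [0]
STORE_FAST x → x=0. Stack: []
LOAD_FAST_LOAD_FAST q,b → push -95,-10. Stack: [-95, -10]
BINARY_OP + → -95 + -10 = -105. Stack: [-105]
STORE_FAST u → u=-105. Stack: []
LOAD_FAST_LOAD_FAST x,u → push 0,-105. Stack: [0, -105]
BINARY_OP // → 0 // -105 = 0. Stack: [0]
STORE_FAST p → p=0. Stack: []
LOAD_FAST p → push 0. Stack: [0]
RETURN_VALUE → return 0.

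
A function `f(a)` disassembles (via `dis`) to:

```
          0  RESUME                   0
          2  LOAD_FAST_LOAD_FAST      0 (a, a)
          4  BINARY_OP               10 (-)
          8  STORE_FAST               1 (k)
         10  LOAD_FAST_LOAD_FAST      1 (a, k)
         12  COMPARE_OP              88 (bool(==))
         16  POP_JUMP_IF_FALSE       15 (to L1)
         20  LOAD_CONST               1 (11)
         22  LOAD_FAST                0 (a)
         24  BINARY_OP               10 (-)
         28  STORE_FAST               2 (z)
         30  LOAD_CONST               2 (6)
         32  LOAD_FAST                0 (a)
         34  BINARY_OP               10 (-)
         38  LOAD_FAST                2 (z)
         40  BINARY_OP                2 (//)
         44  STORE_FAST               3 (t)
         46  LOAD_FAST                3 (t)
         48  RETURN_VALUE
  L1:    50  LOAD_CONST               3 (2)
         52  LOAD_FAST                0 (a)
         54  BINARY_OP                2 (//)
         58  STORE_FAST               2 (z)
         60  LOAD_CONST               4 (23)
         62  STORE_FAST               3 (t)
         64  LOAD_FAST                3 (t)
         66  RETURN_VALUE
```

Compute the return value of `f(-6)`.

LOAD_FAST_LOAD_FAST a,a → push -6,-6. Stack: [-6, -6]
BINARY_OP - → -6 - -6 = 0. Stack: [0]
STORE_FAST k → k=0. Stack: []
LOAD_FAST_LOAD_FAST a,k → push -6,0. Stack: [-6, 0]
COMPARE_OP bool(==) → -6 vs 0 = False. Stack: [False]
POP_JUMP_IF_FALSE → pop False; jump. Stack: []
LOAD_CONST → push 2. Stack: [2]
LOAD_FAST a → push -6. Stack: [2, -6]
BINARY_OP // → 2 // -6 = -1. Stack: [-1]
STORE_FAST z → z=-1. Stack: []
LOAD_CONST → push 23. Stack: [23]
STORE_FAST t → t=23. Stack: []
LOAD_FAST t → push 23. Stack: [23]
RETURN_VALUE → return 23.

23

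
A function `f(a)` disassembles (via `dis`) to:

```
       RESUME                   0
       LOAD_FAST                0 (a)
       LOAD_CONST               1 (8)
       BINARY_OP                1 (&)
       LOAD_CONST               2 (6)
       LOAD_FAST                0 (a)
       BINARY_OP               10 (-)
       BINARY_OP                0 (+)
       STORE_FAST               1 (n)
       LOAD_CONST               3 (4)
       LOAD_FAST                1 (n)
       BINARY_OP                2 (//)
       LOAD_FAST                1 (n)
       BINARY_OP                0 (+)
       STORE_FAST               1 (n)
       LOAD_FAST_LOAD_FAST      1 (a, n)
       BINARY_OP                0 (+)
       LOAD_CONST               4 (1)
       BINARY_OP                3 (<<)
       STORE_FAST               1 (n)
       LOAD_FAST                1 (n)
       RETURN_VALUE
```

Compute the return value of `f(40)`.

LOAD_FAST a → push 40. Stack: [40]
LOAD_CONST → push 8. Stack: [40, 8]
BINARY_OP & → 40 & 8 = 8. Stack: [8]
LOAD_CONST → push 6. Stack: [8, 6]
LOAD_FAST a → push 40. Stack: [8, 6, 40]
BINARY_OP - → 6 - 40 = -34. Stack: [8, -34]
BINARY_OP + → 8 + -34 = -26. Stack: [-26]
STORE_FAST n → n=-26. Stack: []
LOAD_CONST → push 4. Stack: [4]
LOAD_FAST n → push -26. Stack: [4, -26]
BINARY_OP // → 4 // -26 = -1. Stack: [-1]
LOAD_FAST n → push -26. Stack: [-1, -26]
BINARY_OP + → -1 + -26 = -27. Stack: [-27]
STORE_FAST n → n=-27. Stack: []
LOAD_FAST_LOAD_FAST a,n → push 40,-27. Stack: [40, -27]
BINARY_OP + → 40 + -27 = 13. Stack: [13]
LOAD_CONST → push 1. Stack: [13, 1]
BINARY_OP << → 13 << 1 = 26. Stack: [26]
STORE_FAST n → n=26. Stack: []
LOAD_FAST n → push 26. Stack: [26]
RETURN_VALUE → return 26.

26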